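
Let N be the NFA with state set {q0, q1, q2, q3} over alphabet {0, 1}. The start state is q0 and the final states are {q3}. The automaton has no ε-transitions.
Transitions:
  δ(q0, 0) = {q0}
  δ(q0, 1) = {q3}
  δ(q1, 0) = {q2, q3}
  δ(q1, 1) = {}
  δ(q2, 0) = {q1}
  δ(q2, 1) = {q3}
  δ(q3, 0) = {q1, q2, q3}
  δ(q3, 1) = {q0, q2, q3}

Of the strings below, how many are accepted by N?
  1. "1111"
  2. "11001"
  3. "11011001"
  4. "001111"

4

"1111": accepted
"11001": accepted
"11011001": accepted
"001111": accepted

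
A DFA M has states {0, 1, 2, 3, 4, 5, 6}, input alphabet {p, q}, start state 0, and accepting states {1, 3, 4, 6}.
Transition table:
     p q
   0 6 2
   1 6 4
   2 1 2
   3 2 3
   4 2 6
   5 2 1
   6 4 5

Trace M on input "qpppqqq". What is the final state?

0 --q--> 2
2 --p--> 1
1 --p--> 6
6 --p--> 4
4 --q--> 6
6 --q--> 5
5 --q--> 1

1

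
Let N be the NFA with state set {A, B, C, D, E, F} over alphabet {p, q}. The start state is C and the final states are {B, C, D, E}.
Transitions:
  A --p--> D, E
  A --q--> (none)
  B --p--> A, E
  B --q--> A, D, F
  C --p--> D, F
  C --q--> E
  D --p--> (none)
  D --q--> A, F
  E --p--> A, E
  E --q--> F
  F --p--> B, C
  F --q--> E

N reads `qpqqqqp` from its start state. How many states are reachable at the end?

Start: {C}
read q: {E}
read p: {A, E}
read q: {F}
read q: {E}
read q: {F}
read q: {E}
read p: {A, E}
Final reachable set {A, E} has 2 states.

2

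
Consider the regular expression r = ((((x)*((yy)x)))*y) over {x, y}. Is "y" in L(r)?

Split as ε·y: (((x)*((yy)x)))* matches ε and y matches y.

yes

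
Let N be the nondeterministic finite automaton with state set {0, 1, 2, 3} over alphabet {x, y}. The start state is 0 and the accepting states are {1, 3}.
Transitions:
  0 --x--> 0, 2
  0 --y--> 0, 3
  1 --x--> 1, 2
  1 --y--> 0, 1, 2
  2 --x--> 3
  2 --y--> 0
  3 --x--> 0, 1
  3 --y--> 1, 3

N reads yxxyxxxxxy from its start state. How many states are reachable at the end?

4

Start: {0}
read y: {0, 3}
read x: {0, 1, 2}
read x: {0, 1, 2, 3}
read y: {0, 1, 2, 3}
read x: {0, 1, 2, 3}
read x: {0, 1, 2, 3}
read x: {0, 1, 2, 3}
read x: {0, 1, 2, 3}
read x: {0, 1, 2, 3}
read y: {0, 1, 2, 3}
Final reachable set {0, 1, 2, 3} has 4 states.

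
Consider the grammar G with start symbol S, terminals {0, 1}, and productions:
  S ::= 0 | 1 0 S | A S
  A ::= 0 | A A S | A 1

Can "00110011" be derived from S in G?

no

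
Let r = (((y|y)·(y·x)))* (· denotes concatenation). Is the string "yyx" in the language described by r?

yes

Split into 1 piece yyx; each matches ((y|y)·(y·x)).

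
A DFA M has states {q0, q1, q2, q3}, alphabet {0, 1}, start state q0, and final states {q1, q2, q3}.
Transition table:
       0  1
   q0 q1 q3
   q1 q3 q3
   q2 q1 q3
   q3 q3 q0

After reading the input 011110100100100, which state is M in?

q3

q0 --0--> q1
q1 --1--> q3
q3 --1--> q0
q0 --1--> q3
q3 --1--> q0
q0 --0--> q1
q1 --1--> q3
q3 --0--> q3
q3 --0--> q3
q3 --1--> q0
q0 --0--> q1
q1 --0--> q3
q3 --1--> q0
q0 --0--> q1
q1 --0--> q3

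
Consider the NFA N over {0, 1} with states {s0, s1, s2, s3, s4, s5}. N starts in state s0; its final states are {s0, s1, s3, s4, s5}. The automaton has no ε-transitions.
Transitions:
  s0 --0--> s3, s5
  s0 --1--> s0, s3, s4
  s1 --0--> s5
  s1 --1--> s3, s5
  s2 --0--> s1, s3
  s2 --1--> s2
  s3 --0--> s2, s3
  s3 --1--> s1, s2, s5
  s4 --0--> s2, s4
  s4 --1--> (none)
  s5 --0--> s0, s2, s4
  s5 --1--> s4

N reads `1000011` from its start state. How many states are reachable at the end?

6

Start: {s0}
read 1: {s0, s3, s4}
read 0: {s2, s3, s4, s5}
read 0: {s0, s1, s2, s3, s4}
read 0: {s1, s2, s3, s4, s5}
read 0: {s0, s1, s2, s3, s4, s5}
read 1: {s0, s1, s2, s3, s4, s5}
read 1: {s0, s1, s2, s3, s4, s5}
Final reachable set {s0, s1, s2, s3, s4, s5} has 6 states.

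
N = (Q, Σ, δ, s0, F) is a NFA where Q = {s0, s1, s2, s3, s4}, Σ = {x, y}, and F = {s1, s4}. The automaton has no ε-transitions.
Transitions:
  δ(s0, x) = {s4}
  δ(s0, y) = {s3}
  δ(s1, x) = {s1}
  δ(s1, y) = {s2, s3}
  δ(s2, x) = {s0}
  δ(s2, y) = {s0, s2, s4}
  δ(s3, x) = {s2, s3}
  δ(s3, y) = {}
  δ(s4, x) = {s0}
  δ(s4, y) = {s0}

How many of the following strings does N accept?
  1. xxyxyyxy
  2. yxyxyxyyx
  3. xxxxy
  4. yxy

3

xxyxyyxy: accepted
yxyxyxyyx: accepted
xxxxy: rejected
yxy: accepted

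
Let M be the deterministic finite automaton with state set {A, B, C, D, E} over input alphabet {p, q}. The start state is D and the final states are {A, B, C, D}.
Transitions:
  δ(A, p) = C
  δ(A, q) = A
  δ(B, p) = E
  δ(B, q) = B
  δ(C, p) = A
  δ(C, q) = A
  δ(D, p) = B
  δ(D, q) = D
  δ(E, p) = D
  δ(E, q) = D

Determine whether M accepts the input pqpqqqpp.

rejected

D --p--> B
B --q--> B
B --p--> E
E --q--> D
D --q--> D
D --q--> D
D --p--> B
B --p--> E
End in state E, which is not an accepting state.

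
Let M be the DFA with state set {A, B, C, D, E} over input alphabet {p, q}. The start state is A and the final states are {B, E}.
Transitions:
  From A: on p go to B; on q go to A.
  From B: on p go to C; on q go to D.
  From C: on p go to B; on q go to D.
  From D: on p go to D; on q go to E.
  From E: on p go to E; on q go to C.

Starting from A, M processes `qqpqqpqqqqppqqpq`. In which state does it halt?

C

A --q--> A
A --q--> A
A --p--> B
B --q--> D
D --q--> E
E --p--> E
E --q--> C
C --q--> D
D --q--> E
E --q--> C
C --p--> B
B --p--> C
C --q--> D
D --q--> E
E --p--> E
E --q--> C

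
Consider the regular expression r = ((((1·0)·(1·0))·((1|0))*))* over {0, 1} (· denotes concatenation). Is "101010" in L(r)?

Split into 1 piece 101010; each matches (((1·0)·(1·0))·((1|0))*).

yes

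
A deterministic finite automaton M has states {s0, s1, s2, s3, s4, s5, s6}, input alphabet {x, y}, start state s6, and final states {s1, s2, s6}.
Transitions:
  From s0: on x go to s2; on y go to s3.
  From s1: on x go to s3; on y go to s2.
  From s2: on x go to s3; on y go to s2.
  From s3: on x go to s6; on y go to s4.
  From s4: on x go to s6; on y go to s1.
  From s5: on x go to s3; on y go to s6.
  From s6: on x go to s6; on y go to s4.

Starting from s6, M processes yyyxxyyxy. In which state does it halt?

s6 --y--> s4
s4 --y--> s1
s1 --y--> s2
s2 --x--> s3
s3 --x--> s6
s6 --y--> s4
s4 --y--> s1
s1 --x--> s3
s3 --y--> s4

s4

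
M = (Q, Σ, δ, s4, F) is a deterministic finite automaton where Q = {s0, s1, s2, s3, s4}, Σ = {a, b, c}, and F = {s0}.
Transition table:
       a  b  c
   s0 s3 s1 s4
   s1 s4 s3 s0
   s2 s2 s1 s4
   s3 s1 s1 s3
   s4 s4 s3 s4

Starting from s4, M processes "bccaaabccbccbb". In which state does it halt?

s1

s4 --b--> s3
s3 --c--> s3
s3 --c--> s3
s3 --a--> s1
s1 --a--> s4
s4 --a--> s4
s4 --b--> s3
s3 --c--> s3
s3 --c--> s3
s3 --b--> s1
s1 --c--> s0
s0 --c--> s4
s4 --b--> s3
s3 --b--> s1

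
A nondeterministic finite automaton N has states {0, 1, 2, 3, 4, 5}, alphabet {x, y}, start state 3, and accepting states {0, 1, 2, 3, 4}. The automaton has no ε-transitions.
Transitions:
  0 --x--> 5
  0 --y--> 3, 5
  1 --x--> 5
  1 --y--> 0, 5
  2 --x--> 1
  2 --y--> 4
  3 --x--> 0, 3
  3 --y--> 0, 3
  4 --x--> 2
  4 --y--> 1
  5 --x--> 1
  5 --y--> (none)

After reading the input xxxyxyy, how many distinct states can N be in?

Start: {3}
read x: {0, 3}
read x: {0, 3, 5}
read x: {0, 1, 3, 5}
read y: {0, 3, 5}
read x: {0, 1, 3, 5}
read y: {0, 3, 5}
read y: {0, 3, 5}
Final reachable set {0, 3, 5} has 3 states.

3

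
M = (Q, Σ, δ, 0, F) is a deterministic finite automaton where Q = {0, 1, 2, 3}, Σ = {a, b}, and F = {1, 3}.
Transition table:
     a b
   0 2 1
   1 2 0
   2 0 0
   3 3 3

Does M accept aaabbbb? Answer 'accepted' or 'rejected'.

0 --a--> 2
2 --a--> 0
0 --a--> 2
2 --b--> 0
0 --b--> 1
1 --b--> 0
0 --b--> 1
End in state 1, which is an accepting state.

accepted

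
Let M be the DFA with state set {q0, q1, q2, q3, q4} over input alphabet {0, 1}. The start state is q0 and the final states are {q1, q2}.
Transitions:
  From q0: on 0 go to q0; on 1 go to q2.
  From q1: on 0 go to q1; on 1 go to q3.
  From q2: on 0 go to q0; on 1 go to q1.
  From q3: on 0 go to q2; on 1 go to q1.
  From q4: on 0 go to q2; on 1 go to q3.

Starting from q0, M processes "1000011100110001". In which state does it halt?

q3

q0 --1--> q2
q2 --0--> q0
q0 --0--> q0
q0 --0--> q0
q0 --0--> q0
q0 --1--> q2
q2 --1--> q1
q1 --1--> q3
q3 --0--> q2
q2 --0--> q0
q0 --1--> q2
q2 --1--> q1
q1 --0--> q1
q1 --0--> q1
q1 --0--> q1
q1 --1--> q3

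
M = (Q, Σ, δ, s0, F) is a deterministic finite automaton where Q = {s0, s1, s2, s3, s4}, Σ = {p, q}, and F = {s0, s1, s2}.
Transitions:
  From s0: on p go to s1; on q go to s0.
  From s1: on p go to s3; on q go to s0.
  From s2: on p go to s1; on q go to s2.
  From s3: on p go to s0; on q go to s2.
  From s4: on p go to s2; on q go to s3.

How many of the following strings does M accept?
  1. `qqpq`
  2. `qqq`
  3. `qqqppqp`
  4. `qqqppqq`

`qqpq`: accepted
`qqq`: accepted
`qqqppqp`: accepted
`qqqppqq`: accepted

4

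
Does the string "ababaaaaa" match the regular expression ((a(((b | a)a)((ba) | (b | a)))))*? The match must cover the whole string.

Split into 2 pieces ababa · aaaa; each matches (a(((b|a)a)((ba)|(b|a)))).

yes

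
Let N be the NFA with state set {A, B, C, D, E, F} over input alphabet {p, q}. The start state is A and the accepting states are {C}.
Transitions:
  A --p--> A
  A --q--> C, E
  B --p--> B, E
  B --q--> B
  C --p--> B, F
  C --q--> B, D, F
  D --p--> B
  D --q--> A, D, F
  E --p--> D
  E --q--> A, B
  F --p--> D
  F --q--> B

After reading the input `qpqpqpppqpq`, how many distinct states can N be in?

6

Start: {A}
read q: {C, E}
read p: {B, D, F}
read q: {A, B, D, F}
read p: {A, B, D, E}
read q: {A, B, C, D, E, F}
read p: {A, B, D, E, F}
read p: {A, B, D, E}
read p: {A, B, D, E}
read q: {A, B, C, D, E, F}
read p: {A, B, D, E, F}
read q: {A, B, C, D, E, F}
Final reachable set {A, B, C, D, E, F} has 6 states.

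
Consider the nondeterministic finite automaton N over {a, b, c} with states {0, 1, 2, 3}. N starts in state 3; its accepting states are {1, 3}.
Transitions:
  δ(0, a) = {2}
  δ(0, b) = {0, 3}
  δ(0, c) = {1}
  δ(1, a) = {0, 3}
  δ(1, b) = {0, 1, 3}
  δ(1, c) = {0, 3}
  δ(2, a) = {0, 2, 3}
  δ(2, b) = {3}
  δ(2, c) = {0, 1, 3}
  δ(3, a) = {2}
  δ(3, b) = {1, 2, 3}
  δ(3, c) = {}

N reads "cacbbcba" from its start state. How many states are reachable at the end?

Start: {3}
read c: {}
The reachable set is empty and stays empty for the remaining 7 symbols.
Final reachable set {} has 0 states.

0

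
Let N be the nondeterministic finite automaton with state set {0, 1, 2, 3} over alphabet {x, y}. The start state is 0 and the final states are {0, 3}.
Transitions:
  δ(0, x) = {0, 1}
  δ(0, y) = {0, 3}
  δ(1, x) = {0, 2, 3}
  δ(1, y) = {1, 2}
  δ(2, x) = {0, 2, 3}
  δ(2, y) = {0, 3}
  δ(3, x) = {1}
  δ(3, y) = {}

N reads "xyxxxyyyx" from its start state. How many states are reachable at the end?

4

Start: {0}
read x: {0, 1}
read y: {0, 1, 2, 3}
read x: {0, 1, 2, 3}
read x: {0, 1, 2, 3}
read x: {0, 1, 2, 3}
read y: {0, 1, 2, 3}
read y: {0, 1, 2, 3}
read y: {0, 1, 2, 3}
read x: {0, 1, 2, 3}
Final reachable set {0, 1, 2, 3} has 4 states.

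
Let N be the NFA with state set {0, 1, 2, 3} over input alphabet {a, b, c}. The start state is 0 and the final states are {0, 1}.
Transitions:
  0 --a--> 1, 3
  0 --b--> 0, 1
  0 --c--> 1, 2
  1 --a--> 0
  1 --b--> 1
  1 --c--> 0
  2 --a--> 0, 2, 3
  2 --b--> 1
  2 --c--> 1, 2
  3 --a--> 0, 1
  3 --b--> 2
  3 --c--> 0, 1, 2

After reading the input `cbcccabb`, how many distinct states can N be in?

2

Start: {0}
read c: {1, 2}
read b: {1}
read c: {0}
read c: {1, 2}
read c: {0, 1, 2}
read a: {0, 1, 2, 3}
read b: {0, 1, 2}
read b: {0, 1}
Final reachable set {0, 1} has 2 states.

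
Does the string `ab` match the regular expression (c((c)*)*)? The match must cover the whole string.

No split of ab into u·v has c matching u and ((c)*)* matching v.

no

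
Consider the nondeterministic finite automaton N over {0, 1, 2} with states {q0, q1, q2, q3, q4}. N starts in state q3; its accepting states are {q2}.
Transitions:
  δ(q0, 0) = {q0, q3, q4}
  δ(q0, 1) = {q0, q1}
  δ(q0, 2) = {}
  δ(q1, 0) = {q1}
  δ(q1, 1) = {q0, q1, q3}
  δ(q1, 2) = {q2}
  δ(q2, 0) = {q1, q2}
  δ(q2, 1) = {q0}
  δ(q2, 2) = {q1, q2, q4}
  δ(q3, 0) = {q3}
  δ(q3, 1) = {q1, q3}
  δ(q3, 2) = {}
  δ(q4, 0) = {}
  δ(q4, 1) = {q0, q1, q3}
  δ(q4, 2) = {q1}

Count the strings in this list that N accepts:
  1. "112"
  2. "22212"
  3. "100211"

1

"112": accepted
"22212": rejected
"100211": rejected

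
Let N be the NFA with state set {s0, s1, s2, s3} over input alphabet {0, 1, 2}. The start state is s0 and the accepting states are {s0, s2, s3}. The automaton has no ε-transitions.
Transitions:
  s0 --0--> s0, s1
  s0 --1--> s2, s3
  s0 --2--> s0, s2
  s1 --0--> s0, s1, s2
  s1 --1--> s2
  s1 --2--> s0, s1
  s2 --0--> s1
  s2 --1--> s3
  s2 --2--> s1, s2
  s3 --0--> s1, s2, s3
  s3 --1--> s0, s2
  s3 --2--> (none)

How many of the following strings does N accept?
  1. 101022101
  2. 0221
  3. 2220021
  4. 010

101022101: accepted
0221: accepted
2220021: accepted
010: accepted

4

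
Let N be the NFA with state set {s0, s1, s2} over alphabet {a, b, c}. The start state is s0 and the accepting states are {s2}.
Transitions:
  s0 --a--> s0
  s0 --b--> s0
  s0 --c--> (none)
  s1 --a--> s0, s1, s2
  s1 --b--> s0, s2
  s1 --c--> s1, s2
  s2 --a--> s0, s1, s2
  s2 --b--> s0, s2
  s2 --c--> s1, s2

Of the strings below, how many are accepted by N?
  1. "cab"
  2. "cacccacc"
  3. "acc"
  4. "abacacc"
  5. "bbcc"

0

"cab": rejected
"cacccacc": rejected
"acc": rejected
"abacacc": rejected
"bbcc": rejected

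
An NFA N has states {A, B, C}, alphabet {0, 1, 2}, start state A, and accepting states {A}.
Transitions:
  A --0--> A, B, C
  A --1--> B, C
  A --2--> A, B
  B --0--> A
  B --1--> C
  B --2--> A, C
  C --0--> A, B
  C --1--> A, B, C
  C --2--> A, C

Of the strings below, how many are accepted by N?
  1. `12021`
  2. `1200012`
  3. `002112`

3

`12021`: accepted
`1200012`: accepted
`002112`: accepted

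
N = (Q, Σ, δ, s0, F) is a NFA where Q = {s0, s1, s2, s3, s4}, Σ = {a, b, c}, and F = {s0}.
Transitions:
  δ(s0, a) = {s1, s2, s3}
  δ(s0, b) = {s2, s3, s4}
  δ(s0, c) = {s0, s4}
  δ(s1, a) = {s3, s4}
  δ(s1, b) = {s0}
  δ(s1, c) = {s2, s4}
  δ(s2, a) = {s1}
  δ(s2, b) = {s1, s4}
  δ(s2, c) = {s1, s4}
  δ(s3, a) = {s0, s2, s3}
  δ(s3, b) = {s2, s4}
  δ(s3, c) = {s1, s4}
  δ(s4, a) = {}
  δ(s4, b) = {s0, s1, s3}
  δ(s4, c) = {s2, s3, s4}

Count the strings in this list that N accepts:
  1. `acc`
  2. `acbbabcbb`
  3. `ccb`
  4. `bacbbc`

3

`acc`: rejected
`acbbabcbb`: accepted
`ccb`: accepted
`bacbbc`: accepted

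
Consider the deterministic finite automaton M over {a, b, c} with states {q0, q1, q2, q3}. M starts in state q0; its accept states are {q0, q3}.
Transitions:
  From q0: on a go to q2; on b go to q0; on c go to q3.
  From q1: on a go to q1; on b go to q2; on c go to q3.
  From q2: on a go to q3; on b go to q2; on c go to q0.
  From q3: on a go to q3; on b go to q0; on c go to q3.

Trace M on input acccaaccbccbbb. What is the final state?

q0 --a--> q2
q2 --c--> q0
q0 --c--> q3
q3 --c--> q3
q3 --a--> q3
q3 --a--> q3
q3 --c--> q3
q3 --c--> q3
q3 --b--> q0
q0 --c--> q3
q3 --c--> q3
q3 --b--> q0
q0 --b--> q0
q0 --b--> q0

q0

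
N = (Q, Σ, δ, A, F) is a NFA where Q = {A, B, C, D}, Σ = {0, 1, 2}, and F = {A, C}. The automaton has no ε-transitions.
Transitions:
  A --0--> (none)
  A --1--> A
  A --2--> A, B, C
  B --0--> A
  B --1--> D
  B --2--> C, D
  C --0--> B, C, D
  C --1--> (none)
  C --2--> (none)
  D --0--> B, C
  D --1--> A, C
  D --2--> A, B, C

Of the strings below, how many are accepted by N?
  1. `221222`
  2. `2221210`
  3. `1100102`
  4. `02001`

`221222`: accepted
`2221210`: accepted
`1100102`: rejected
`02001`: rejected

2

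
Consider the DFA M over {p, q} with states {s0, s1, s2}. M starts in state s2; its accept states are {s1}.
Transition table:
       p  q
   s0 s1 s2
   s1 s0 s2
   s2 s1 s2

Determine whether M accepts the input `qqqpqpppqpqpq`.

s2 --q--> s2
s2 --q--> s2
s2 --q--> s2
s2 --p--> s1
s1 --q--> s2
s2 --p--> s1
s1 --p--> s0
s0 --p--> s1
s1 --q--> s2
s2 --p--> s1
s1 --q--> s2
s2 --p--> s1
s1 --q--> s2
End in state s2, which is not an accepting state.

rejected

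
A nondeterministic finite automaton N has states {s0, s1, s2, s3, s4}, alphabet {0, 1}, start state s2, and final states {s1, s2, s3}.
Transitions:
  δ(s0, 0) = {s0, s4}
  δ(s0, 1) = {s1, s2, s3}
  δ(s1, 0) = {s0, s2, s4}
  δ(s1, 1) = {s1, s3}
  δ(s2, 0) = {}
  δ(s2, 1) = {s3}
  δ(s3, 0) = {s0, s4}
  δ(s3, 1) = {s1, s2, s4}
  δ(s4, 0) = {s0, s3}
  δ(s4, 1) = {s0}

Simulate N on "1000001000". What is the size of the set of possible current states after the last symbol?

3

Start: {s2}
read 1: {s3}
read 0: {s0, s4}
read 0: {s0, s3, s4}
read 0: {s0, s3, s4}
read 0: {s0, s3, s4}
read 0: {s0, s3, s4}
read 1: {s0, s1, s2, s3, s4}
read 0: {s0, s2, s3, s4}
read 0: {s0, s3, s4}
read 0: {s0, s3, s4}
Final reachable set {s0, s3, s4} has 3 states.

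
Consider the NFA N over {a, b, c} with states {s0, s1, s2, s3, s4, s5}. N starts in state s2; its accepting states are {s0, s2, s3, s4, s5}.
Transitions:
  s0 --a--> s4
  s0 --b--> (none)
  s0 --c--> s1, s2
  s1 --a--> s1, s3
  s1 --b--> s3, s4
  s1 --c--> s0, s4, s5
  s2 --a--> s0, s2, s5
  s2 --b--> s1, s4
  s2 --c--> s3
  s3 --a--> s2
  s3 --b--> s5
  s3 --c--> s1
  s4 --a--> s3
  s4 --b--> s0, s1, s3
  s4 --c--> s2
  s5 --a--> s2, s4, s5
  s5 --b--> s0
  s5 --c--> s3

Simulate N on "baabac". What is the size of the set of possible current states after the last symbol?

6

Start: {s2}
read b: {s1, s4}
read a: {s1, s3}
read a: {s1, s2, s3}
read b: {s1, s3, s4, s5}
read a: {s1, s2, s3, s4, s5}
read c: {s0, s1, s2, s3, s4, s5}
Final reachable set {s0, s1, s2, s3, s4, s5} has 6 states.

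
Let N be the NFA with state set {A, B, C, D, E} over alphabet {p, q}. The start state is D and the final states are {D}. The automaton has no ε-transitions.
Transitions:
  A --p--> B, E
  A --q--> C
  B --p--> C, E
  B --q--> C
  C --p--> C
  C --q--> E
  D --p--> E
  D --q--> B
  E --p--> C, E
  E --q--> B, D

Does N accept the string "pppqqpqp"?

rejected

Start: {D}
read p: {E}
read p: {C, E}
read p: {C, E}
read q: {B, D, E}
read q: {B, C, D}
read p: {C, E}
read q: {B, D, E}
read p: {C, E}
Reachable ∩ accepting = {} — empty.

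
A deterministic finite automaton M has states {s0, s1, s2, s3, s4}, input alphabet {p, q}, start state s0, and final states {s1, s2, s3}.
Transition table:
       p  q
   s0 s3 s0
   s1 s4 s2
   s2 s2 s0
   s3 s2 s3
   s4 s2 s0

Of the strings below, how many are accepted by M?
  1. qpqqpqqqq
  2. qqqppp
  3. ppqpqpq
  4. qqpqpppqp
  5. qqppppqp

qpqqpqqqq: rejected
qqqppp: accepted
ppqpqpq: rejected
qqpqpppqp: accepted
qqppppqp: accepted

3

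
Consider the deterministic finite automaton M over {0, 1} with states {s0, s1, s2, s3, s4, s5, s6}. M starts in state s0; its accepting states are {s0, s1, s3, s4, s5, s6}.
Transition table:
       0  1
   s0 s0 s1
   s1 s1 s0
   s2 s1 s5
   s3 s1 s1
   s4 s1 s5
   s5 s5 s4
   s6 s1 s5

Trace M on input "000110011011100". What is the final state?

s1

s0 --0--> s0
s0 --0--> s0
s0 --0--> s0
s0 --1--> s1
s1 --1--> s0
s0 --0--> s0
s0 --0--> s0
s0 --1--> s1
s1 --1--> s0
s0 --0--> s0
s0 --1--> s1
s1 --1--> s0
s0 --1--> s1
s1 --0--> s1
s1 --0--> s1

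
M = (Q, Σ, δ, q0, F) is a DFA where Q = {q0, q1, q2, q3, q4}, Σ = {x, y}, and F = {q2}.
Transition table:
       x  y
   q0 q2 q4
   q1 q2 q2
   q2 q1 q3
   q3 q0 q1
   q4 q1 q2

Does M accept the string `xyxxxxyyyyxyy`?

accepted

q0 --x--> q2
q2 --y--> q3
q3 --x--> q0
q0 --x--> q2
q2 --x--> q1
q1 --x--> q2
q2 --y--> q3
q3 --y--> q1
q1 --y--> q2
q2 --y--> q3
q3 --x--> q0
q0 --y--> q4
q4 --y--> q2
End in state q2, which is an accepting state.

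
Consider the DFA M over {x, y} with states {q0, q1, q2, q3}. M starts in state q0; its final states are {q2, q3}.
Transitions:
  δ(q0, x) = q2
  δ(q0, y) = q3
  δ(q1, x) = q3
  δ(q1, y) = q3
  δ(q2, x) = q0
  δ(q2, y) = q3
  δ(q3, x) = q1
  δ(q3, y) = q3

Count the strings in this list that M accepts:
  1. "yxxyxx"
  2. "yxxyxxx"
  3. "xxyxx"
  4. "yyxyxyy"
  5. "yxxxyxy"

4

"yxxyxx": accepted
"yxxyxxx": rejected
"xxyxx": accepted
"yyxyxyy": accepted
"yxxxyxy": accepted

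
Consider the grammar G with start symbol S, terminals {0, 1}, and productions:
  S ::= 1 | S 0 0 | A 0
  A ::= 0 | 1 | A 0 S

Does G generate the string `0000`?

yes

S ⇒ S00 ⇒ A000 ⇒ 0000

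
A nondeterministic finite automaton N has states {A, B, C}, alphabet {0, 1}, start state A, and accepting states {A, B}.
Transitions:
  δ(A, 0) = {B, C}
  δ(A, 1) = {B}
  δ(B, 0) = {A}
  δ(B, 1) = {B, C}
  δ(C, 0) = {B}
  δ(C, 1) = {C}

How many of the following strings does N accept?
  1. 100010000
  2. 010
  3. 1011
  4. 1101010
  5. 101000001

5

100010000: accepted
010: accepted
1011: accepted
1101010: accepted
101000001: accepted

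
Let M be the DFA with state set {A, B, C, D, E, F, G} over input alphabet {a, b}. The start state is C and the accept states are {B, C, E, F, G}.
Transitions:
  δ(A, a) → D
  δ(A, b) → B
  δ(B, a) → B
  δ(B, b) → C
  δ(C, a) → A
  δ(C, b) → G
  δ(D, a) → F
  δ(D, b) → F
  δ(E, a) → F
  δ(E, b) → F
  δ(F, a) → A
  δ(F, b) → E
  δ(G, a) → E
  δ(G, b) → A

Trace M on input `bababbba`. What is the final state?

E

C --b--> G
G --a--> E
E --b--> F
F --a--> A
A --b--> B
B --b--> C
C --b--> G
G --a--> E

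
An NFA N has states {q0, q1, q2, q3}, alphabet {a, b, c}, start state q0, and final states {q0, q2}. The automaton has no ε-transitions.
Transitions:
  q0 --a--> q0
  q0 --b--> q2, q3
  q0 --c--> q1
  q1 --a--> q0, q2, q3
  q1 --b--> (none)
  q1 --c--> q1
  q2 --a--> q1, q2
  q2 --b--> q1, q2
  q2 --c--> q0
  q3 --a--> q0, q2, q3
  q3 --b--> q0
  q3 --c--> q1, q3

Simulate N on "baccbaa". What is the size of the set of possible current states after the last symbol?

1

Start: {q0}
read b: {q2, q3}
read a: {q0, q1, q2, q3}
read c: {q0, q1, q3}
read c: {q1, q3}
read b: {q0}
read a: {q0}
read a: {q0}
Final reachable set {q0} has 1 state.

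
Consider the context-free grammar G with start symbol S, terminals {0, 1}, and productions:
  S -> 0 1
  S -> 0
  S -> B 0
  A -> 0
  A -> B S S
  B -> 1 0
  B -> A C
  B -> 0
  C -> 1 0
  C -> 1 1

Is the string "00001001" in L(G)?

no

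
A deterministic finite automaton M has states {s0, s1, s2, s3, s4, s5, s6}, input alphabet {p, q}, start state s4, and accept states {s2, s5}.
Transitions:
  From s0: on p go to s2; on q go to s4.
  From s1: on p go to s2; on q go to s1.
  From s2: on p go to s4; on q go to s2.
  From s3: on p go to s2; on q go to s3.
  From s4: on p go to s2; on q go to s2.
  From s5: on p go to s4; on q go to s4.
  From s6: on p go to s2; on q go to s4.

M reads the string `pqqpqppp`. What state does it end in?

s4

s4 --p--> s2
s2 --q--> s2
s2 --q--> s2
s2 --p--> s4
s4 --q--> s2
s2 --p--> s4
s4 --p--> s2
s2 --p--> s4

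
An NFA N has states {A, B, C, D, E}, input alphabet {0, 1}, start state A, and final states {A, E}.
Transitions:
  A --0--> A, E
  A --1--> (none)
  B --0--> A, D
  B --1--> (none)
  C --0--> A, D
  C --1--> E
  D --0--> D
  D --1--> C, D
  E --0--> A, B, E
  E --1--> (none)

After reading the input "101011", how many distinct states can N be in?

0

Start: {A}
read 1: {}
The reachable set is empty and stays empty for the remaining 5 symbols.
Final reachable set {} has 0 states.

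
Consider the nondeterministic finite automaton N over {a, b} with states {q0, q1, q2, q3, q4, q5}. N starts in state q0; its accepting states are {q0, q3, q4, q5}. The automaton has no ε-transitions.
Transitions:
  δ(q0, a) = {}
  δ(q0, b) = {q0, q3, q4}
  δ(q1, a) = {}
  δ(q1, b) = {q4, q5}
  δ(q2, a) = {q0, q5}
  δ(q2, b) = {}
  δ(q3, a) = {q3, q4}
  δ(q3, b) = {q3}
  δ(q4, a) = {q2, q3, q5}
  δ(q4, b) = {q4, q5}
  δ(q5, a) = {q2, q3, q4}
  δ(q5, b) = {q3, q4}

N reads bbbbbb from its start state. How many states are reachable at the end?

Start: {q0}
read b: {q0, q3, q4}
read b: {q0, q3, q4, q5}
read b: {q0, q3, q4, q5}
read b: {q0, q3, q4, q5}
read b: {q0, q3, q4, q5}
read b: {q0, q3, q4, q5}
Final reachable set {q0, q3, q4, q5} has 4 states.

4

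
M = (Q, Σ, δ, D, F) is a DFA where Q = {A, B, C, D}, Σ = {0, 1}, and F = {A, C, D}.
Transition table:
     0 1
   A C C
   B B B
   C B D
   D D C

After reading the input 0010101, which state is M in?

D --0--> D
D --0--> D
D --1--> C
C --0--> B
B --1--> B
B --0--> B
B --1--> B

B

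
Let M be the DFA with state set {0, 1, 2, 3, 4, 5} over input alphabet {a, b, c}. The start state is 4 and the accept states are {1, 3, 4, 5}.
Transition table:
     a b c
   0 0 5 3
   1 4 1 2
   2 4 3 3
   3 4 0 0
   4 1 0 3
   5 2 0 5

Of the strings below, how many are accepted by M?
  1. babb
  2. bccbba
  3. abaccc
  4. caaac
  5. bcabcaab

3

babb: rejected
bccbba: rejected
abaccc: accepted
caaac: accepted
bcabcaab: accepted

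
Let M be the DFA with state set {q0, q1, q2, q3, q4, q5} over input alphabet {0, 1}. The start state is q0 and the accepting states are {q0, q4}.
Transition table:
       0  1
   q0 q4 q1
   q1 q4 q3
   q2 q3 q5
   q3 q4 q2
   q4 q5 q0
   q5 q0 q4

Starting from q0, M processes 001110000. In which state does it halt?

q4

q0 --0--> q4
q4 --0--> q5
q5 --1--> q4
q4 --1--> q0
q0 --1--> q1
q1 --0--> q4
q4 --0--> q5
q5 --0--> q0
q0 --0--> q4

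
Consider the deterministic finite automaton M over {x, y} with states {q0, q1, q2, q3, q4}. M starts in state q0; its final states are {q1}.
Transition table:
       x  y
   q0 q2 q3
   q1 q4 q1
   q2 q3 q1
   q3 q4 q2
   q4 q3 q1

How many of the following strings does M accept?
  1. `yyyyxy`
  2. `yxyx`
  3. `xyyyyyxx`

`yyyyxy`: accepted
`yxyx`: rejected
`xyyyyyxx`: rejected

1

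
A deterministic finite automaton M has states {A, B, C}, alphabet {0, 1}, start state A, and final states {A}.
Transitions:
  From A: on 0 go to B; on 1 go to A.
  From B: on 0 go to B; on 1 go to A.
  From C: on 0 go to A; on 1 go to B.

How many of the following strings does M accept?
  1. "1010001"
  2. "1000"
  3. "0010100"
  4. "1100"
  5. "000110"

"1010001": accepted
"1000": rejected
"0010100": rejected
"1100": rejected
"000110": rejected

1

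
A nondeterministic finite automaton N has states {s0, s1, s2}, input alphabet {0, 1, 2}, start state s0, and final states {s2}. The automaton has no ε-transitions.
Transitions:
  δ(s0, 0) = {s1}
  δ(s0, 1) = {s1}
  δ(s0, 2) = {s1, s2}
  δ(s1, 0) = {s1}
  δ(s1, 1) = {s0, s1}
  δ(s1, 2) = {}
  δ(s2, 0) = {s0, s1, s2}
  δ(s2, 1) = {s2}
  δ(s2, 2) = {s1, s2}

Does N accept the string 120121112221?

rejected

Start: {s0}
read 1: {s1}
read 2: {}
The reachable set is empty and stays empty for the remaining 10 symbols.
Reachable ∩ accepting = {} — empty.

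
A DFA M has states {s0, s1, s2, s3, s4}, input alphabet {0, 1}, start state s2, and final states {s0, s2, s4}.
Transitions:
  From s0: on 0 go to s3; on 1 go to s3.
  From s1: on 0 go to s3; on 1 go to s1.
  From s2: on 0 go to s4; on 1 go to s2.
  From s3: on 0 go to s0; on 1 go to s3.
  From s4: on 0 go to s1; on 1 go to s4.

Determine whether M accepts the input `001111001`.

s2 --0--> s4
s4 --0--> s1
s1 --1--> s1
s1 --1--> s1
s1 --1--> s1
s1 --1--> s1
s1 --0--> s3
s3 --0--> s0
s0 --1--> s3
End in state s3, which is not an accepting state.

rejected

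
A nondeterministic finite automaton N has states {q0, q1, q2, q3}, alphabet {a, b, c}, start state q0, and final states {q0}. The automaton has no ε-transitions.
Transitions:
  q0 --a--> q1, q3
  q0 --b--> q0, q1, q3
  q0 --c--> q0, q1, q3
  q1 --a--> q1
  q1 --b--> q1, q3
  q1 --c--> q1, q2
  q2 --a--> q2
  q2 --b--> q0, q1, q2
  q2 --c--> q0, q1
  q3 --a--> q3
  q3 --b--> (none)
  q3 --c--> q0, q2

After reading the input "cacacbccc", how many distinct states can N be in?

Start: {q0}
read c: {q0, q1, q3}
read a: {q1, q3}
read c: {q0, q1, q2}
read a: {q1, q2, q3}
read c: {q0, q1, q2}
read b: {q0, q1, q2, q3}
read c: {q0, q1, q2, q3}
read c: {q0, q1, q2, q3}
read c: {q0, q1, q2, q3}
Final reachable set {q0, q1, q2, q3} has 4 states.

4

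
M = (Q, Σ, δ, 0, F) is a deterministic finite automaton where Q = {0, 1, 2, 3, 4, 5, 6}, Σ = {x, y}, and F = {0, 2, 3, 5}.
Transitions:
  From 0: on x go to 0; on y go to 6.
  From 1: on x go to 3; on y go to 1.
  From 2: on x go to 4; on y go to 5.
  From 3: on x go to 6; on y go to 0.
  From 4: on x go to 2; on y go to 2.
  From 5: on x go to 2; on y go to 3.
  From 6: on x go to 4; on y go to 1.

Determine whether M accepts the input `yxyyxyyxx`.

rejected

0 --y--> 6
6 --x--> 4
4 --y--> 2
2 --y--> 5
5 --x--> 2
2 --y--> 5
5 --y--> 3
3 --x--> 6
6 --x--> 4
End in state 4, which is not an accepting state.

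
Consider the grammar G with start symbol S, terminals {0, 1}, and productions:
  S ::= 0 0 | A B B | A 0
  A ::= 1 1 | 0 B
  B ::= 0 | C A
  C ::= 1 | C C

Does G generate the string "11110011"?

no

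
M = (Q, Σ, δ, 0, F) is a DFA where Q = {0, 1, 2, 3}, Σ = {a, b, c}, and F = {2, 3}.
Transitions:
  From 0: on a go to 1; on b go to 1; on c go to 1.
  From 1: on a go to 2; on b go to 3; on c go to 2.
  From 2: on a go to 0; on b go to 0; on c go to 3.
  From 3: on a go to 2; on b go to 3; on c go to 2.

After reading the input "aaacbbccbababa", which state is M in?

0 --a--> 1
1 --a--> 2
2 --a--> 0
0 --c--> 1
1 --b--> 3
3 --b--> 3
3 --c--> 2
2 --c--> 3
3 --b--> 3
3 --a--> 2
2 --b--> 0
0 --a--> 1
1 --b--> 3
3 --a--> 2

2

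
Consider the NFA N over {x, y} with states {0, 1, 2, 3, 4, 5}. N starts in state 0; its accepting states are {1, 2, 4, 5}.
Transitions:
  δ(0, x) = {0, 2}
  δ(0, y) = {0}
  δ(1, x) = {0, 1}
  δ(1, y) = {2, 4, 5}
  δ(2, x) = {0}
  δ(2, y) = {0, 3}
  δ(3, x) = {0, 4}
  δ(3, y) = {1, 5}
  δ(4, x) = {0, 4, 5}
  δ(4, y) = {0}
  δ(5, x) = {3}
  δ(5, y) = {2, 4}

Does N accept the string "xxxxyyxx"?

accepted

Start: {0}
read x: {0, 2}
read x: {0, 2}
read x: {0, 2}
read x: {0, 2}
read y: {0, 3}
read y: {0, 1, 5}
read x: {0, 1, 2, 3}
read x: {0, 1, 2, 4}
Reachable ∩ accepting = {1, 2, 4} — nonempty.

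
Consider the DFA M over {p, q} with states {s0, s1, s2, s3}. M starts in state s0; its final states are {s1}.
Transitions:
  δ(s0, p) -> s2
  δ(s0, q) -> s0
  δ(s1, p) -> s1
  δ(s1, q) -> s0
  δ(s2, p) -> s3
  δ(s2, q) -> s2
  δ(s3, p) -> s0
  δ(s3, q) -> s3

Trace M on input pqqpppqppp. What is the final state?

s0 --p--> s2
s2 --q--> s2
s2 --q--> s2
s2 --p--> s3
s3 --p--> s0
s0 --p--> s2
s2 --q--> s2
s2 --p--> s3
s3 --p--> s0
s0 --p--> s2

s2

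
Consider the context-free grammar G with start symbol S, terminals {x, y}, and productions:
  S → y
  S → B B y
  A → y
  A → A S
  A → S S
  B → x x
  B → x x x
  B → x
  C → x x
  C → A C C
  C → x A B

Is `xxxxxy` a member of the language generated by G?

yes

S ⇒ BBy ⇒ xxBy ⇒ xxxxxy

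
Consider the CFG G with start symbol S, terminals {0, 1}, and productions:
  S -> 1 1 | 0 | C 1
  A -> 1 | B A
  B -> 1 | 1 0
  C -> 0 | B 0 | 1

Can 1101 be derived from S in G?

no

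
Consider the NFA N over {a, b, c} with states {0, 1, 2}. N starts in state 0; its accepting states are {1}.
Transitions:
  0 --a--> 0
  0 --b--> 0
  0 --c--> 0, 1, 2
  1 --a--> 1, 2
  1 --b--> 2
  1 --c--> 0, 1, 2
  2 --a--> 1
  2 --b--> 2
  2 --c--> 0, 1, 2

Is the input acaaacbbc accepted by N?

accepted

Start: {0}
read a: {0}
read c: {0, 1, 2}
read a: {0, 1, 2}
read a: {0, 1, 2}
read a: {0, 1, 2}
read c: {0, 1, 2}
read b: {0, 2}
read b: {0, 2}
read c: {0, 1, 2}
Reachable ∩ accepting = {1} — nonempty.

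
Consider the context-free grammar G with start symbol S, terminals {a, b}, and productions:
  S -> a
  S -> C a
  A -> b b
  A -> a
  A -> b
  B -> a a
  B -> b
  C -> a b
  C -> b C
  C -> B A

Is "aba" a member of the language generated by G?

S ⇒ Ca ⇒ aba

yes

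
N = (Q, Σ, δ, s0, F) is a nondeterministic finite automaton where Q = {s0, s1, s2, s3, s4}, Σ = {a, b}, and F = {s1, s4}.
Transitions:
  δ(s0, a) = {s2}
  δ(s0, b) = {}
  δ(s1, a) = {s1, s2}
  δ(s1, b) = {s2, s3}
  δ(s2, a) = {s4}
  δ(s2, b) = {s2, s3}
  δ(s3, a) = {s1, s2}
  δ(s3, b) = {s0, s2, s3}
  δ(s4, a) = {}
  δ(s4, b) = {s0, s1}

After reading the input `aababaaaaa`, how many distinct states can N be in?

Start: {s0}
read a: {s2}
read a: {s4}
read b: {s0, s1}
read a: {s1, s2}
read b: {s2, s3}
read a: {s1, s2, s4}
read a: {s1, s2, s4}
read a: {s1, s2, s4}
read a: {s1, s2, s4}
read a: {s1, s2, s4}
Final reachable set {s1, s2, s4} has 3 states.

3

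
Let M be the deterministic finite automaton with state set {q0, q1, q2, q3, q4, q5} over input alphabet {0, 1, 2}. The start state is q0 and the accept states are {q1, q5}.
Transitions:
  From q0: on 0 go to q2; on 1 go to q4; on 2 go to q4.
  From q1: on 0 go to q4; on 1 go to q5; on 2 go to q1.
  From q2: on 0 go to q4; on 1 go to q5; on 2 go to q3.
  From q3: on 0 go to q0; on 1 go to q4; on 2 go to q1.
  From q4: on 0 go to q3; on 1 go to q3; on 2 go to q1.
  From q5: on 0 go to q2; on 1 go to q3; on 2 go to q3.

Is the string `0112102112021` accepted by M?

q0 --0--> q2
q2 --1--> q5
q5 --1--> q3
q3 --2--> q1
q1 --1--> q5
q5 --0--> q2
q2 --2--> q3
q3 --1--> q4
q4 --1--> q3
q3 --2--> q1
q1 --0--> q4
q4 --2--> q1
q1 --1--> q5
End in state q5, which is an accepting state.

accepted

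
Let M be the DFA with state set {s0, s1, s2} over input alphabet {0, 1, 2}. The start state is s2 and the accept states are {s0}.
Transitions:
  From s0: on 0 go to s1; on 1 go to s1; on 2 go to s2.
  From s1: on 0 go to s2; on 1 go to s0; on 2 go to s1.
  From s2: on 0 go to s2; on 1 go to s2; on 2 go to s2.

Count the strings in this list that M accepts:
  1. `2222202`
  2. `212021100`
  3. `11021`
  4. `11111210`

`2222202`: rejected
`212021100`: rejected
`11021`: rejected
`11111210`: rejected

0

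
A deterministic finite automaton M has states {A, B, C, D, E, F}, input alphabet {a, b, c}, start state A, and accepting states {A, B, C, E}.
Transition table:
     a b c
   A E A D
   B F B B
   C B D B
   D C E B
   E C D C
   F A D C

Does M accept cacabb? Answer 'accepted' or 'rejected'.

accepted

A --c--> D
D --a--> C
C --c--> B
B --a--> F
F --b--> D
D --b--> E
End in state E, which is an accepting state.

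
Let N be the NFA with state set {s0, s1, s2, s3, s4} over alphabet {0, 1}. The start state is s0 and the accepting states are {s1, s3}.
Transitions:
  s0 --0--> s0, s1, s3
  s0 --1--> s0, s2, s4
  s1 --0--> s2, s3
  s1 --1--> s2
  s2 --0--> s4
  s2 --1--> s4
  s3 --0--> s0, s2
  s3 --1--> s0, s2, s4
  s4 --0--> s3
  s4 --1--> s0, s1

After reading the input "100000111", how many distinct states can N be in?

4

Start: {s0}
read 1: {s0, s2, s4}
read 0: {s0, s1, s3, s4}
read 0: {s0, s1, s2, s3}
read 0: {s0, s1, s2, s3, s4}
read 0: {s0, s1, s2, s3, s4}
read 0: {s0, s1, s2, s3, s4}
read 1: {s0, s1, s2, s4}
read 1: {s0, s1, s2, s4}
read 1: {s0, s1, s2, s4}
Final reachable set {s0, s1, s2, s4} has 4 states.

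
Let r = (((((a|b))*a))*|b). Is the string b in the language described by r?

yes

The right alternative b matches b.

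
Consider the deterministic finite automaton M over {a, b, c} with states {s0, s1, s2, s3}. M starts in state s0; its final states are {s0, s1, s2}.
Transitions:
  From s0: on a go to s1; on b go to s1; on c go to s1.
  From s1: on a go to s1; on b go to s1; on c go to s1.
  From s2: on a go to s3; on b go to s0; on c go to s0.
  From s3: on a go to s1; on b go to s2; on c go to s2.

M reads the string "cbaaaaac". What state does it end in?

s0 --c--> s1
s1 --b--> s1
s1 --a--> s1
s1 --a--> s1
s1 --a--> s1
s1 --a--> s1
s1 --a--> s1
s1 --c--> s1

s1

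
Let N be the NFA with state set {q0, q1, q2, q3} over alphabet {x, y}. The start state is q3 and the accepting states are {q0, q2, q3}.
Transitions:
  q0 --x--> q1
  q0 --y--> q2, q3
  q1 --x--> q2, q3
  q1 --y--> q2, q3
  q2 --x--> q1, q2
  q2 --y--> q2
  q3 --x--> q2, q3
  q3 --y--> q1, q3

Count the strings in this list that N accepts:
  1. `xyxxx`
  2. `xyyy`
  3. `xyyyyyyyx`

`xyxxx`: accepted
`xyyy`: accepted
`xyyyyyyyx`: accepted

3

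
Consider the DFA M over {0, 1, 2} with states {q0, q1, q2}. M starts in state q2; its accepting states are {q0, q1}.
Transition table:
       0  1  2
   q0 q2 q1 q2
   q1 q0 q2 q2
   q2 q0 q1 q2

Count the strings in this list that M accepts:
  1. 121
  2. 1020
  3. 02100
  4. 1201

3

121: accepted
1020: accepted
02100: rejected
1201: accepted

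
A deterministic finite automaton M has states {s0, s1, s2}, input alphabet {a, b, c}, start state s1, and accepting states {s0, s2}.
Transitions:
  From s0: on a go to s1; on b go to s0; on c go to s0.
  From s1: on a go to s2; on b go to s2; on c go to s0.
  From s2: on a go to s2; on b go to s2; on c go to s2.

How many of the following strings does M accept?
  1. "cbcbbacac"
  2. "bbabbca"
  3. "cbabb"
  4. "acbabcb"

"cbcbbacac": accepted
"bbabbca": accepted
"cbabb": accepted
"acbabcb": accepted

4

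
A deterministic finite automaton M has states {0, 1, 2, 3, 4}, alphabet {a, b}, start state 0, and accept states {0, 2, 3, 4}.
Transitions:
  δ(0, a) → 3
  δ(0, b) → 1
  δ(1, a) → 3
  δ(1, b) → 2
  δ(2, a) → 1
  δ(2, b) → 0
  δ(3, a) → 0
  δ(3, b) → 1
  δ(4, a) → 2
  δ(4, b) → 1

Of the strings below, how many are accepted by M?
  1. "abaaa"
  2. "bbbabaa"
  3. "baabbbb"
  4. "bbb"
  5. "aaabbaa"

"abaaa": accepted
"bbbabaa": accepted
"baabbbb": rejected
"bbb": accepted
"aaabbaa": accepted

4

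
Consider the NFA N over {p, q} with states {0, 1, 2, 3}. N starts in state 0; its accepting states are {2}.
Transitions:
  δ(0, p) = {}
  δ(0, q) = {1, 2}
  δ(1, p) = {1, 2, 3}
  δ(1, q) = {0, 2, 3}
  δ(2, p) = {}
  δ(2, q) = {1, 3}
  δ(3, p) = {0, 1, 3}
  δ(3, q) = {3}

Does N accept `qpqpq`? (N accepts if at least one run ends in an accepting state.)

accepted

Start: {0}
read q: {1, 2}
read p: {1, 2, 3}
read q: {0, 1, 2, 3}
read p: {0, 1, 2, 3}
read q: {0, 1, 2, 3}
Reachable ∩ accepting = {2} — nonempty.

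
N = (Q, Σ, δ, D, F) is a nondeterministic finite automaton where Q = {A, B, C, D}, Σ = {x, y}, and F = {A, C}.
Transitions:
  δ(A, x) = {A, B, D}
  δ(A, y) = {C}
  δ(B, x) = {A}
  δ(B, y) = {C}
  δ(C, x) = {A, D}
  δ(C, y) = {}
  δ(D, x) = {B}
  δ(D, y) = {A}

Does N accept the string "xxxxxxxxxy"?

accepted

Start: {D}
read x: {B}
read x: {A}
read x: {A, B, D}
read x: {A, B, D}
read x: {A, B, D}
read x: {A, B, D}
read x: {A, B, D}
read x: {A, B, D}
read x: {A, B, D}
read y: {A, C}
Reachable ∩ accepting = {A, C} — nonempty.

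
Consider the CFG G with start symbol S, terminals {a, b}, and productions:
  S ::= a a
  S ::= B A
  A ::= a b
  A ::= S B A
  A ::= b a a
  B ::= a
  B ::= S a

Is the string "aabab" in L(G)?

no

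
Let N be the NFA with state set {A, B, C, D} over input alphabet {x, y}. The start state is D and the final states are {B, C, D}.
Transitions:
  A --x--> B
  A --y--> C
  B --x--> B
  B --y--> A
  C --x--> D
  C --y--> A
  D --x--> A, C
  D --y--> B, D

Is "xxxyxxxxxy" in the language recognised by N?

Start: {D}
read x: {A, C}
read x: {B, D}
read x: {A, B, C}
read y: {A, C}
read x: {B, D}
read x: {A, B, C}
read x: {B, D}
read x: {A, B, C}
read x: {B, D}
read y: {A, B, D}
Reachable ∩ accepting = {B, D} — nonempty.

accepted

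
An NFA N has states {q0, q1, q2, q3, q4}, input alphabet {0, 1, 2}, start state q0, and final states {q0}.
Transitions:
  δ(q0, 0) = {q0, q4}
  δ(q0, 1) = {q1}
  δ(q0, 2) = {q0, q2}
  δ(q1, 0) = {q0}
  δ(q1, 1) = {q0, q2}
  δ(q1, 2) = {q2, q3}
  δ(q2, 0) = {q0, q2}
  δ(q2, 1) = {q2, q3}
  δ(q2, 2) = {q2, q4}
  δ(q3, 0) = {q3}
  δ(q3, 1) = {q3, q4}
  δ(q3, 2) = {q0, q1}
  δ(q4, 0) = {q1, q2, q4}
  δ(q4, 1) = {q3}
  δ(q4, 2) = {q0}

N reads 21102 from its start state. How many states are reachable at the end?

Start: {q0}
read 2: {q0, q2}
read 1: {q1, q2, q3}
read 1: {q0, q2, q3, q4}
read 0: {q0, q1, q2, q3, q4}
read 2: {q0, q1, q2, q3, q4}
Final reachable set {q0, q1, q2, q3, q4} has 5 states.

5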